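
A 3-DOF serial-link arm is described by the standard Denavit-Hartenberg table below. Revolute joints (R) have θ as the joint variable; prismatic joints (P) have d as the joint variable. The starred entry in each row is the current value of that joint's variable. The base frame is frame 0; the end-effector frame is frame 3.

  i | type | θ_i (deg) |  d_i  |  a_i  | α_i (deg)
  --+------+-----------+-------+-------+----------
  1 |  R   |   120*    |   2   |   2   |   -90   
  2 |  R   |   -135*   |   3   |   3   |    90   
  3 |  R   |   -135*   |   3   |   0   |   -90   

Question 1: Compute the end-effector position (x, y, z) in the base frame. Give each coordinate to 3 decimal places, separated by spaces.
-1.477 -3.442 2.000

after link 1: o_1 = (-1.0000, 1.7321, 2.0000)
after link 2: o_2 = (-2.5374, -1.6051, 4.1213)
after link 3: o_3 = (-1.4768, -3.4422, 2.0000)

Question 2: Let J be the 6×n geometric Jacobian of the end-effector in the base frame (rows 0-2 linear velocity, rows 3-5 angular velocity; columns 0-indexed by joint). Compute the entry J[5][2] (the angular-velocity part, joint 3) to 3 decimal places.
axis z_2 = (0.3536,-0.6124,-0.7071); lever o_n−o_2 = (1.0607,-1.8371,-2.1213)
cross product → J_v[:, 2] = (0.0000,0.0000,0.0000)
J_ω[:, 2] = z_2
entry J[5][2] = -0.7071

-0.707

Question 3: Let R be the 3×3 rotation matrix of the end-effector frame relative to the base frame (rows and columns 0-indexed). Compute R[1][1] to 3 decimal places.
0.612

End-effector y-axis (col 1 of R) = (-0.3536,0.6124,0.7071)
R[1][1] = 0.6124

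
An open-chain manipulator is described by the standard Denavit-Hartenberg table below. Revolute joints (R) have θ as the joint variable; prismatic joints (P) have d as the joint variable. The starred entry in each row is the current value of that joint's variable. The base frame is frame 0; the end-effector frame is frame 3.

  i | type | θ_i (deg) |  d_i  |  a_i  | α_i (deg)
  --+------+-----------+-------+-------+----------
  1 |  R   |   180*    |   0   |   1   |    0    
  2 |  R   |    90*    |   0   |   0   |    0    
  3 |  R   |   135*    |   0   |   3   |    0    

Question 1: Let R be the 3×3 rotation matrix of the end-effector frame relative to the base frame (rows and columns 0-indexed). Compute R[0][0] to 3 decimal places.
End-effector x-axis (col 0 of R) = (0.7071,0.7071,0.0000)
R[0][0] = 0.7071

0.707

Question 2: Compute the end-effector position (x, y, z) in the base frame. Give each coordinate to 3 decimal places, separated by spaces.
after link 1: o_1 = (-1.0000, 0.0000, 0.0000)
after link 2: o_2 = (-1.0000, 0.0000, 0.0000)
after link 3: o_3 = (1.1213, 2.1213, 0.0000)

1.121 2.121 0.000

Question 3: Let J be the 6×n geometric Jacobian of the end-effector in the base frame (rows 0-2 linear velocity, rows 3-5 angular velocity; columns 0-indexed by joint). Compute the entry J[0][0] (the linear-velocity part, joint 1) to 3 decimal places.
-2.121

axis z_0 = ẑ; lever o_n−o_0 = (1.1213,2.1213,0.0000)
cross product → J_v[:, 0] = (-2.1213,1.1213,0.0000)
J_ω[:, 0] = z_0
entry J[0][0] = -2.1213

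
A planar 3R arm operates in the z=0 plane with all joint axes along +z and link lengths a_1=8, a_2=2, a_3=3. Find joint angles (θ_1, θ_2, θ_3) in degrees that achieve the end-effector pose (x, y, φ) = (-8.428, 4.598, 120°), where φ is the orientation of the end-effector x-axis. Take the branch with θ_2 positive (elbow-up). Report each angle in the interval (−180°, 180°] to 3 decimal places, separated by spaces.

wrist centre = target − a_3·(cos φ, sin φ) = (-6.9280, 1.9999)
cos θ_2 = (51.9969−8²−2²)/(2·8·2) = -0.5001; θ_2 = 120.0065° (elbow-up)
β = atan2(1.9999,-6.9280) = 163.8980°; ψ = atan2(1.7319,6.9998) = 13.8974°
θ_1 = β − ψ = 150.0006°
θ_3 = φ − θ_1 − θ_2 = -150.0071° (wrapped to (-180°,180°])

150.001 120.006 -150.007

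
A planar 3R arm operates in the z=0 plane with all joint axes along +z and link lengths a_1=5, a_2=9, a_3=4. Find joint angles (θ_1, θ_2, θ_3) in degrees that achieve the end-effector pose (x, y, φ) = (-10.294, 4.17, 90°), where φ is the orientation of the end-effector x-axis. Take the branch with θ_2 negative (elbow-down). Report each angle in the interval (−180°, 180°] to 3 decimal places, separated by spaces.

-119.998 -90.003 -59.999

wrist centre = target − a_3·(cos φ, sin φ) = (-10.2940, 0.1700)
cos θ_2 = (105.9953−5²−9²)/(2·5·9) = -0.0001; θ_2 = -90.0030° (elbow-down)
β = atan2(0.1700,-10.2940) = 179.0539°; ψ = atan2(-9.0000,4.9995) = -60.9477°
θ_1 = β − ψ = 240.0015°
θ_3 = φ − θ_1 − θ_2 = -59.9986° (wrapped to (-180°,180°])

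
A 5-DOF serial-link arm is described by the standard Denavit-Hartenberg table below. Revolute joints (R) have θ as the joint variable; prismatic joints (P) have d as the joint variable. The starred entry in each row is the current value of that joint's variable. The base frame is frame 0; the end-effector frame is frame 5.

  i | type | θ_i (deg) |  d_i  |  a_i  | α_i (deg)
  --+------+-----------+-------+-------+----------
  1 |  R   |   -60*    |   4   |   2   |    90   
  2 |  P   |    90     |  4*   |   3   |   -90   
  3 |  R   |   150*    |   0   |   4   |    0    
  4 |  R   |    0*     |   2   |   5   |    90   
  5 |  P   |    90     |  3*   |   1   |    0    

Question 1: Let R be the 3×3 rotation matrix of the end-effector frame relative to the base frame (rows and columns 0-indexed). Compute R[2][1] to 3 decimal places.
End-effector y-axis (col 1 of R) = (-0.4330,-0.2500,0.8660)
R[2][1] = 0.8660

0.866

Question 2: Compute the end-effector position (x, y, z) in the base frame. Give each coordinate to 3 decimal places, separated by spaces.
after link 1: o_1 = (1.0000, -1.7321, 4.0000)
after link 2: o_2 = (-2.4641, -3.7321, 7.0000)
after link 3: o_3 = (-0.7321, -2.7321, 3.5359)
after link 4: o_4 = (0.4330, 0.2500, -0.7942)
after link 5: o_5 = (2.1830, 2.4151, 0.7058)

2.183 2.415 0.706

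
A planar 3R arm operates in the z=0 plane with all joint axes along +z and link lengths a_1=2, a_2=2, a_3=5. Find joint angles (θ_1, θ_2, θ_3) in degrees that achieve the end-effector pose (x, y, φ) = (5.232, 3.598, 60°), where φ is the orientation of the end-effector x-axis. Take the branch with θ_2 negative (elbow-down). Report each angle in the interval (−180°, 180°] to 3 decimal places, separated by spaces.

wrist centre = target − a_3·(cos φ, sin φ) = (2.7320, -0.7321)
cos θ_2 = (7.9998−2²−2²)/(2·2·2) = -0.0000; θ_2 = -90.0012° (elbow-down)
β = atan2(-0.7321,2.7320) = -15.0018°; ψ = atan2(-2.0000,2.0000) = -45.0006°
θ_1 = β − ψ = 29.9988°
θ_3 = φ − θ_1 − θ_2 = 120.0024° (wrapped to (-180°,180°])

29.999 -90.001 120.002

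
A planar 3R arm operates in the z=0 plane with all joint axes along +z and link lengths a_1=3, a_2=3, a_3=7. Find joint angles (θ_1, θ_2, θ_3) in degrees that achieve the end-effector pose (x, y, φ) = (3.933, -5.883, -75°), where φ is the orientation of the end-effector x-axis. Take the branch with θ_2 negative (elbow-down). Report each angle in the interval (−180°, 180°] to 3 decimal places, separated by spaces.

wrist centre = target − a_3·(cos φ, sin φ) = (2.1213, 0.8785)
cos θ_2 = (5.2715−3²−3²)/(2·3·3) = -0.7071; θ_2 = -135.0026° (elbow-down)
β = atan2(0.8785,2.1213) = 22.4959°; ψ = atan2(-2.1212,0.8786) = -67.5013°
θ_1 = β − ψ = 89.9972°
θ_3 = φ − θ_1 − θ_2 = -29.9946° (wrapped to (-180°,180°])

89.997 -135.003 -29.995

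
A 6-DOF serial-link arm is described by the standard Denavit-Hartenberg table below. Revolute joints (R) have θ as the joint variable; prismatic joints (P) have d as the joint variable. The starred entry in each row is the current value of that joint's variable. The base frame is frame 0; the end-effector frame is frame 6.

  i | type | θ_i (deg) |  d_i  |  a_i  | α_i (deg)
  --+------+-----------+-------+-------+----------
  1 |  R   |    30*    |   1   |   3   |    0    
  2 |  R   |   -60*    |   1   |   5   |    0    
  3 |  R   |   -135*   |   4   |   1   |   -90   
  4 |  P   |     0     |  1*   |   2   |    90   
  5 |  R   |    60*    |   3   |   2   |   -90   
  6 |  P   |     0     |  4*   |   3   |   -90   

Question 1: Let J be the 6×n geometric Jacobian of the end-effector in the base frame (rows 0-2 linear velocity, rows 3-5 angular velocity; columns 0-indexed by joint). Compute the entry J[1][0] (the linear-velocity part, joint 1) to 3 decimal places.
axis z_0 = ẑ; lever o_n−o_0 = (6.8589,-8.6073,9.0000)
cross product → J_v[:, 0] = (8.6073,6.8589,-0.0000)
J_ω[:, 0] = z_0
entry J[1][0] = 6.8589

6.859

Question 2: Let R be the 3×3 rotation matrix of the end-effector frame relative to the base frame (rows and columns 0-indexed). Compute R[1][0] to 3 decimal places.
End-effector x-axis (col 0 of R) = (-0.2588,-0.9659,0.0000)
R[1][0] = -0.9659

-0.966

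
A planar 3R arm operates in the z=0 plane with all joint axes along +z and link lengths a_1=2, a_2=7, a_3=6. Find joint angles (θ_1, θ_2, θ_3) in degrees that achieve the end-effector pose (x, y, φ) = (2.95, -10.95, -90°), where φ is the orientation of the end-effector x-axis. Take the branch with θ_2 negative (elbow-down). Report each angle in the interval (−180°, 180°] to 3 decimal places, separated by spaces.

61.572 -134.988 -16.584

wrist centre = target − a_3·(cos φ, sin φ) = (2.9500, -4.9500)
cos θ_2 = (33.2050−2²−7²)/(2·2·7) = -0.7070; θ_2 = -134.9885° (elbow-down)
β = atan2(-4.9500,2.9500) = -59.2068°; ψ = atan2(-4.9507,-2.9488) = -120.7788°
θ_1 = β − ψ = 61.5720°
θ_3 = φ − θ_1 − θ_2 = -16.5835° (wrapped to (-180°,180°])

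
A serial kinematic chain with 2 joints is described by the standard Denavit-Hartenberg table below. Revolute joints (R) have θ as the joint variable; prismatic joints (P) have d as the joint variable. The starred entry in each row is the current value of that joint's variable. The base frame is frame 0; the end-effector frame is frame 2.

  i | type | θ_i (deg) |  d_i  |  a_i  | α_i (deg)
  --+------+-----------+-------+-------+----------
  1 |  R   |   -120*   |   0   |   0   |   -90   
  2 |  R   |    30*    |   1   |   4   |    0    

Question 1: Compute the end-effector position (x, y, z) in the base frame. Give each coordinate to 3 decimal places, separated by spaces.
-0.866 -3.500 -2.000

after link 1: o_1 = (0.0000, 0.0000, 0.0000)
after link 2: o_2 = (-0.8660, -3.5000, -2.0000)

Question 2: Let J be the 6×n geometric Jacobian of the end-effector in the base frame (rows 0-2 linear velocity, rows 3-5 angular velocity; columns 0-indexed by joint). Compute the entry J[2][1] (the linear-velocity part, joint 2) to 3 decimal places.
axis z_1 = (0.8660,-0.5000,0.0000); lever o_n−o_1 = (-0.8660,-3.5000,-2.0000)
cross product → J_v[:, 1] = (1.0000,1.7321,-3.4641)
J_ω[:, 1] = z_1
entry J[2][1] = -3.4641

-3.464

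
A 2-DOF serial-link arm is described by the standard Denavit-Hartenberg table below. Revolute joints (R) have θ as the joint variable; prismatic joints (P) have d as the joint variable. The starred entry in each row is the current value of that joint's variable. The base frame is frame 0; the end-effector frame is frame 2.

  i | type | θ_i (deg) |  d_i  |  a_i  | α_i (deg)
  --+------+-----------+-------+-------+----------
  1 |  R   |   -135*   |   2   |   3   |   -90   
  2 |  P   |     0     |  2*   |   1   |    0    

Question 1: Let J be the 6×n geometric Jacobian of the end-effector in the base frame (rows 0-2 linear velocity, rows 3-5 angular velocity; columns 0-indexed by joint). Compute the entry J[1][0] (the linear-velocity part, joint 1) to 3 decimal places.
-1.414

axis z_0 = ẑ; lever o_n−o_0 = (-1.4142,-4.2426,2.0000)
cross product → J_v[:, 0] = (4.2426,-1.4142,0.0000)
J_ω[:, 0] = z_0
entry J[1][0] = -1.4142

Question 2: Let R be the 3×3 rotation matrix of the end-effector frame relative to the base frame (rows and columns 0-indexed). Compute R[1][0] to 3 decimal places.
End-effector x-axis (col 0 of R) = (-0.7071,-0.7071,0.0000)
R[1][0] = -0.7071

-0.707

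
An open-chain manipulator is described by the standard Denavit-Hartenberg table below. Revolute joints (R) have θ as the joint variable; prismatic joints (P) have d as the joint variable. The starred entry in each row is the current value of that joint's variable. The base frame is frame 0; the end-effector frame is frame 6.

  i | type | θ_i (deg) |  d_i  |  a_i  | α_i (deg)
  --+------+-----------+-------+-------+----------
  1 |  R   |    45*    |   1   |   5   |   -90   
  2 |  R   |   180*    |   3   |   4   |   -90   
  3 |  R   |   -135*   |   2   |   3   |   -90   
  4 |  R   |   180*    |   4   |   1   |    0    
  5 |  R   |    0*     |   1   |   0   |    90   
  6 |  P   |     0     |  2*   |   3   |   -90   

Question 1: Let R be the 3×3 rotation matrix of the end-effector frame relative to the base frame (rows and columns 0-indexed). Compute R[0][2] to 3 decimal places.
-1.000

End-effector z-axis (col 2 of R) = (-1.0000,-0.0000,-0.0000)
R[0][2] = -1.0000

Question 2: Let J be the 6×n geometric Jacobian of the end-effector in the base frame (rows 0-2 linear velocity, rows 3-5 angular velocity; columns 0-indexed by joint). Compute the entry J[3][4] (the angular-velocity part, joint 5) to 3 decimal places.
axis z_4 = (-1.0000,-0.0000,-0.0000); lever o_n−o_4 = (-1.0000,-3.0000,-2.0000)
cross product → J_v[:, 4] = (-0.0000,-2.0000,3.0000)
J_ω[:, 4] = z_4
entry J[3][4] = -1.0000

-1.000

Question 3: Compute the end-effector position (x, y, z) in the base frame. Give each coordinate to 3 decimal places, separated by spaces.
-6.414 1.828 1.000

after link 1: o_1 = (3.5355, 3.5355, 1.0000)
after link 2: o_2 = (-1.4142, 2.8284, 1.0000)
after link 3: o_3 = (-1.4142, 5.8284, 3.0000)
after link 4: o_4 = (-5.4142, 4.8284, 3.0000)
after link 5: o_5 = (-6.4142, 4.8284, 3.0000)
after link 6: o_6 = (-6.4142, 1.8284, 1.0000)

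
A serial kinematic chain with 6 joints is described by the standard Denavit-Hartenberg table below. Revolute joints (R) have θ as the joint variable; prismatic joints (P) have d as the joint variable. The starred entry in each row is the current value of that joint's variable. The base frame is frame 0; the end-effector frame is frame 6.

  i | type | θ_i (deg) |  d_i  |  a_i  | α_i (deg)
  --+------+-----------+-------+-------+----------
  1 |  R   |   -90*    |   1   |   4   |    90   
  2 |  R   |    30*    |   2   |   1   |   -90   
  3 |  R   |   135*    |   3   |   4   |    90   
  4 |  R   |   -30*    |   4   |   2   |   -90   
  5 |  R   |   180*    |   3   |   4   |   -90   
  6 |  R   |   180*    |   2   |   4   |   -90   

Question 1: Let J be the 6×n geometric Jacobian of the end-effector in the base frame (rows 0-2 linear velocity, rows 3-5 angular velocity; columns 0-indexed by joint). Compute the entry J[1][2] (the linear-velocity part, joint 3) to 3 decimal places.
axis z_2 = (-0.0000,0.5000,0.8660); lever o_n−o_2 = (9.3565,3.0535,3.5465)
cross product → J_v[:, 2] = (-0.8712,8.1029,-4.6782)
J_ω[:, 2] = z_2
entry J[1][2] = 8.1029

8.103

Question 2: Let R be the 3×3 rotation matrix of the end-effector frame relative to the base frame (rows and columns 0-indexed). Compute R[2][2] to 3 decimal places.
End-effector z-axis (col 2 of R) = (0.3536,0.7392,0.5732)
R[2][2] = 0.5732

0.573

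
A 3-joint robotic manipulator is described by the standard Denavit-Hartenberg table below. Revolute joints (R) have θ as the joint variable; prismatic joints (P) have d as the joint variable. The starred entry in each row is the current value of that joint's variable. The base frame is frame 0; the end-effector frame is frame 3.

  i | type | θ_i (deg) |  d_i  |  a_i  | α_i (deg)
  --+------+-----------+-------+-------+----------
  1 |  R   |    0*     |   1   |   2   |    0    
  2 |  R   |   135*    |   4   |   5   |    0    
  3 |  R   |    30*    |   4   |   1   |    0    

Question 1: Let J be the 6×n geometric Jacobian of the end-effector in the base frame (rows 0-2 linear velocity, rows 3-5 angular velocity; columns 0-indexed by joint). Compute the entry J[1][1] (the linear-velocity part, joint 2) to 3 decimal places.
axis z_1 = (0.0000,0.0000,1.0000); lever o_n−o_1 = (-4.5015,3.7944,8.0000)
cross product → J_v[:, 1] = (-3.7944,-4.5015,0.0000)
J_ω[:, 1] = z_1
entry J[1][1] = -4.5015

-4.501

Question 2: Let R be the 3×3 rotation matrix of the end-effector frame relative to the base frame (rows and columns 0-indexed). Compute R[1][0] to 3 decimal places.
0.259

End-effector x-axis (col 0 of R) = (-0.9659,0.2588,0.0000)
R[1][0] = 0.2588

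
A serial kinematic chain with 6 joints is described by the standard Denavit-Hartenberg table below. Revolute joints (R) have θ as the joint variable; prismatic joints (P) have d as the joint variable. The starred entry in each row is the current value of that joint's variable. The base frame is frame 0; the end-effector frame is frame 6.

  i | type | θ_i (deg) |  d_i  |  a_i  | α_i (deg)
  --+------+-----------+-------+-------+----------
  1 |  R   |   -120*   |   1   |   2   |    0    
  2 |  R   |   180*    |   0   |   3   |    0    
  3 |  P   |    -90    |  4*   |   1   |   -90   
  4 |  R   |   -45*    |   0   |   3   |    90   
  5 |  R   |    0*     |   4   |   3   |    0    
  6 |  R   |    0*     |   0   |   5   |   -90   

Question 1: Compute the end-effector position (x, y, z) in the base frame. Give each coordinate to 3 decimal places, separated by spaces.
after link 1: o_1 = (-1.0000, -1.7321, 1.0000)
after link 2: o_2 = (0.5000, 0.8660, 1.0000)
after link 3: o_3 = (1.3660, 0.3660, 5.0000)
after link 4: o_4 = (3.2031, -0.6946, 7.1213)
after link 5: o_5 = (2.5908, -0.3411, 12.0711)
after link 6: o_6 = (5.6526, -2.1088, 15.6066)

5.653 -2.109 15.607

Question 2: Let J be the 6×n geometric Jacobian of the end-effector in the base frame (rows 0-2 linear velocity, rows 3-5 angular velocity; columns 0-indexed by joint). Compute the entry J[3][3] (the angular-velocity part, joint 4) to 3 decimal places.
0.500

axis z_3 = (0.5000,0.8660,0.0000); lever o_n−o_3 = (4.2866,-2.4749,10.6066)
cross product → J_v[:, 3] = (9.1856,-5.3033,-4.9497)
J_ω[:, 3] = z_3
entry J[3][3] = 0.5000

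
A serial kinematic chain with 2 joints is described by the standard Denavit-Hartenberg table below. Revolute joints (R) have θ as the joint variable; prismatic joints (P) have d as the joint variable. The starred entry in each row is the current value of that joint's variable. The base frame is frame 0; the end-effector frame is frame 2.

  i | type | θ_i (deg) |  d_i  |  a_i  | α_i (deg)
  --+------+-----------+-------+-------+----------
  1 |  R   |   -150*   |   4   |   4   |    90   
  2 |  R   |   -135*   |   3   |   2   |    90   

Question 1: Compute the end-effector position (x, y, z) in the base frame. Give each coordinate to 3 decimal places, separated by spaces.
-3.739 1.305 2.586

after link 1: o_1 = (-3.4641, -2.0000, 4.0000)
after link 2: o_2 = (-3.7394, 1.3052, 2.5858)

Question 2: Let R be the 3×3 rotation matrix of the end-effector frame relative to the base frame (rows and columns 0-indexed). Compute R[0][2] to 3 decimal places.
0.612

End-effector z-axis (col 2 of R) = (0.6124,0.3536,0.7071)
R[0][2] = 0.6124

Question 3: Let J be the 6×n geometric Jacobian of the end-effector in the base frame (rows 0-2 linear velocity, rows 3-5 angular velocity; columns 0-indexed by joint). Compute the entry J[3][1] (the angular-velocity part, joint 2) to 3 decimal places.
-0.500

axis z_1 = (-0.5000,0.8660,0.0000); lever o_n−o_1 = (-0.2753,3.3052,-1.4142)
cross product → J_v[:, 1] = (-1.2247,-0.7071,-1.4142)
J_ω[:, 1] = z_1
entry J[3][1] = -0.5000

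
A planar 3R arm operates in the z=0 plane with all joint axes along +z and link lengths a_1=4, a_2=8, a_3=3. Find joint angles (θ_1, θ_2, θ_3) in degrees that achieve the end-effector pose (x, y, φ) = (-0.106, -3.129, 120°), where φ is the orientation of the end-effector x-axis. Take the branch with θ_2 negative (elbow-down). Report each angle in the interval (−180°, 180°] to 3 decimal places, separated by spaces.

wrist centre = target − a_3·(cos φ, sin φ) = (1.3940, -5.7271)
cos θ_2 = (34.7426−4²−8²)/(2·4·8) = -0.7071; θ_2 = -135.0032° (elbow-down)
β = atan2(-5.7271,1.3940) = -76.3199°; ψ = atan2(-5.6565,-1.6572) = -106.3288°
θ_1 = β − ψ = 30.0088°
θ_3 = φ − θ_1 − θ_2 = -135.0056° (wrapped to (-180°,180°])

30.009 -135.003 -135.006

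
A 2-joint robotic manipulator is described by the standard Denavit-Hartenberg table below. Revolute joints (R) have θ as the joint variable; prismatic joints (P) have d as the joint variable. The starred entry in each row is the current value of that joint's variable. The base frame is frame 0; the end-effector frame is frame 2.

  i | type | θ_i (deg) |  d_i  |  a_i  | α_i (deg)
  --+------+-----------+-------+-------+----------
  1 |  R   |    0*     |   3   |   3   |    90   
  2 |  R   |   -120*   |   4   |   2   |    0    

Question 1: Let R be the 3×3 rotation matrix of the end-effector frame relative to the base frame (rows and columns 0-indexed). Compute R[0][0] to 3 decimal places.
-0.500

End-effector x-axis (col 0 of R) = (-0.5000,-0.0000,-0.8660)
R[0][0] = -0.5000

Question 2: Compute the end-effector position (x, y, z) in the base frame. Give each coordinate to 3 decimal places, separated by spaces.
after link 1: o_1 = (3.0000, 0.0000, 3.0000)
after link 2: o_2 = (2.0000, -4.0000, 1.2679)

2.000 -4.000 1.268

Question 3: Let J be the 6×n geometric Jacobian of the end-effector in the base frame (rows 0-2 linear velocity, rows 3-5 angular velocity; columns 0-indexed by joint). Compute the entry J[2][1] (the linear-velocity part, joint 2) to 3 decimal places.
-1.000

axis z_1 = (0.0000,-1.0000,0.0000); lever o_n−o_1 = (-1.0000,-4.0000,-1.7321)
cross product → J_v[:, 1] = (1.7321,-0.0000,-1.0000)
J_ω[:, 1] = z_1
entry J[2][1] = -1.0000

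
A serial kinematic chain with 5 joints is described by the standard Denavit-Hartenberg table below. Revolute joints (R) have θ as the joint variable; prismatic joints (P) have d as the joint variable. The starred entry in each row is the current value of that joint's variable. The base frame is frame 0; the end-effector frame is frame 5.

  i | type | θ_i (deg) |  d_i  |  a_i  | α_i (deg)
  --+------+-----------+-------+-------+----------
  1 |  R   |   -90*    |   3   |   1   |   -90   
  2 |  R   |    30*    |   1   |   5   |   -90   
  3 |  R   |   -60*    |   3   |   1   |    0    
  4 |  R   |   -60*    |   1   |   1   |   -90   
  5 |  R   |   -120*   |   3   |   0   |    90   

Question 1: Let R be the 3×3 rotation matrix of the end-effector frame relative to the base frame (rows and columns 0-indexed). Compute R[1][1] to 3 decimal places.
End-effector y-axis (col 1 of R) = (0.5000,-0.7500,-0.4330)
R[1][1] = -0.7500

-0.750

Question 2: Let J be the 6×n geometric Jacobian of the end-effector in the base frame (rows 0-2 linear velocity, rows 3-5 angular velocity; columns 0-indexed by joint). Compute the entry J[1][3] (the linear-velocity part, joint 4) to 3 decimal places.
-2.049

axis z_3 = (0.0000,0.5000,-0.8660); lever o_n−o_3 = (2.3660,-1.3170,-1.9151)
cross product → J_v[:, 3] = (-2.0981,-2.0490,-1.1830)
J_ω[:, 3] = z_3
entry J[1][3] = -2.0490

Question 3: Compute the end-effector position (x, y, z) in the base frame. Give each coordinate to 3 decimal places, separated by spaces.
after link 1: o_1 = (0.0000, -1.0000, 3.0000)
after link 2: o_2 = (1.0000, -5.3301, 0.5000)
after link 3: o_3 = (1.8660, -4.2631, -2.3481)
after link 4: o_4 = (2.7321, -3.3301, -2.9641)
after link 5: o_5 = (4.2321, -5.5801, -4.2631)

4.232 -5.580 -4.263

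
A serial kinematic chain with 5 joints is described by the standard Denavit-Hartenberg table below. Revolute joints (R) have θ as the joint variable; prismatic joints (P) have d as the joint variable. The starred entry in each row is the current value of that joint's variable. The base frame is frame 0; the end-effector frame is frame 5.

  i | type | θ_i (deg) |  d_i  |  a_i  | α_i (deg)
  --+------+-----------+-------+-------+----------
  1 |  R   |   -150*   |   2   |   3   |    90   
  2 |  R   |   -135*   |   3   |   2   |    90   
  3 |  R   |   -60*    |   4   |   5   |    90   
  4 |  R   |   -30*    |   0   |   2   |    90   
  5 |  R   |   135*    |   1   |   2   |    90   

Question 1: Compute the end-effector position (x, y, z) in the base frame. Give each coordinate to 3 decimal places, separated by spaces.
after link 1: o_1 = (-2.5981, -1.5000, 2.0000)
after link 2: o_2 = (-2.8733, 1.8052, 0.5858)
after link 3: o_3 = (3.2722, 0.3533, 1.6464)
after link 4: o_4 = (3.9401, -0.9931, 0.3270)
after link 5: o_5 = (2.1714, -1.1060, 1.6904)

2.171 -1.106 1.690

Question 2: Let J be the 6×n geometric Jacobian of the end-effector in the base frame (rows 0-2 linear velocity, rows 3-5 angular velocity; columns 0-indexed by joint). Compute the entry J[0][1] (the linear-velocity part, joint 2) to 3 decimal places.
axis z_1 = (-0.5000,0.8660,0.0000); lever o_n−o_1 = (4.7695,0.3940,-0.3096)
cross product → J_v[:, 1] = (-0.2681,-0.1548,-4.3275)
J_ω[:, 1] = z_1
entry J[0][1] = -0.2681

-0.268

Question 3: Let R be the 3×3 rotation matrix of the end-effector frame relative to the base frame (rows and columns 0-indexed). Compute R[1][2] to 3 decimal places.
-0.999

End-effector z-axis (col 2 of R) = (0.0379,-0.9987,-0.0335)
R[1][2] = -0.9987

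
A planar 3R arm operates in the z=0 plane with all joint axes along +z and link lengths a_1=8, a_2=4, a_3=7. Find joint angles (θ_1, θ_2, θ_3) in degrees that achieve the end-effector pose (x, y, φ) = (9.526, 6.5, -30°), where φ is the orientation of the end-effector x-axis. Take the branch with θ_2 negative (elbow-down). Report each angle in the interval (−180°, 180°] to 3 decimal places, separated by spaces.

90.002 -60.002 -60.000

wrist centre = target − a_3·(cos φ, sin φ) = (3.4638, 10.0000)
cos θ_2 = (111.9981−8²−4²)/(2·8·4) = 0.5000; θ_2 = -60.0020° (elbow-down)
β = atan2(10.0000,3.4638) = 70.8948°; ψ = atan2(-3.4642,9.9999) = -19.1072°
θ_1 = β − ψ = 90.0020°
θ_3 = φ − θ_1 − θ_2 = -60.0000° (wrapped to (-180°,180°])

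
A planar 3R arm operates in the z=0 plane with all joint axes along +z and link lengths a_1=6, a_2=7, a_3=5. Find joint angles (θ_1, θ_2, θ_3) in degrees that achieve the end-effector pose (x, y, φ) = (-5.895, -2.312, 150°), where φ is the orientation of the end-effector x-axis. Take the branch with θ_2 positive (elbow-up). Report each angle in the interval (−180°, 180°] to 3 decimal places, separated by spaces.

wrist centre = target − a_3·(cos φ, sin φ) = (-1.5649, -4.8120)
cos θ_2 = (25.6042−6²−7²)/(2·6·7) = -0.7071; θ_2 = 134.9989° (elbow-up)
β = atan2(-4.8120,-1.5649) = -108.0146°; ψ = atan2(4.9498,1.0503) = 78.0196°
θ_1 = β − ψ = -186.0343°
θ_3 = φ − θ_1 − θ_2 = -158.9646° (wrapped to (-180°,180°])

173.966 134.999 -158.965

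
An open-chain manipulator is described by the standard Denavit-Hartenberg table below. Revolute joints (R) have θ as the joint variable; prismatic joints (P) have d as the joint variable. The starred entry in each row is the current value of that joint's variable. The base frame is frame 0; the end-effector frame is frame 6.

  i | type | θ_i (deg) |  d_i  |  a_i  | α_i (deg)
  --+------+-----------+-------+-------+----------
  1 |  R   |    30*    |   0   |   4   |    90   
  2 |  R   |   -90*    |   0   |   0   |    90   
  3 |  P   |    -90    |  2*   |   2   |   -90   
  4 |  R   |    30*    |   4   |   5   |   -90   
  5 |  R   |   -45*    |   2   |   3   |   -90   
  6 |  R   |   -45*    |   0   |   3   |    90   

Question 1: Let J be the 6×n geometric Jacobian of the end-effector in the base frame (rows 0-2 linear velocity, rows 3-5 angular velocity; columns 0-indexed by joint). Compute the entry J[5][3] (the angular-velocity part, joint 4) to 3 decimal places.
-1.000

axis z_3 = (0.0000,-0.0000,-1.0000); lever o_n−o_3 = (4.1213,8.6213,-7.6213)
cross product → J_v[:, 3] = (8.6213,-4.1213,0.0000)
J_ω[:, 3] = z_3
entry J[5][3] = -1.0000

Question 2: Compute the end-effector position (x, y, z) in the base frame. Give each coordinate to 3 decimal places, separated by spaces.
4.853 11.353 -7.621

after link 1: o_1 = (3.4641, 2.0000, 0.0000)
after link 2: o_2 = (3.4641, 2.0000, 0.0000)
after link 3: o_3 = (0.7321, 2.7321, -0.0000)
after link 4: o_4 = (0.7321, 7.7321, -4.0000)
after link 5: o_5 = (2.7321, 9.8534, -6.1213)
after link 6: o_6 = (4.8534, 11.3534, -7.6213)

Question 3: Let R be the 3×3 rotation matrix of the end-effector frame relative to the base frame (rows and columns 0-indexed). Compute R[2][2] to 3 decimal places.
End-effector z-axis (col 2 of R) = (0.7071,-0.5000,0.5000)
R[2][2] = 0.5000

0.500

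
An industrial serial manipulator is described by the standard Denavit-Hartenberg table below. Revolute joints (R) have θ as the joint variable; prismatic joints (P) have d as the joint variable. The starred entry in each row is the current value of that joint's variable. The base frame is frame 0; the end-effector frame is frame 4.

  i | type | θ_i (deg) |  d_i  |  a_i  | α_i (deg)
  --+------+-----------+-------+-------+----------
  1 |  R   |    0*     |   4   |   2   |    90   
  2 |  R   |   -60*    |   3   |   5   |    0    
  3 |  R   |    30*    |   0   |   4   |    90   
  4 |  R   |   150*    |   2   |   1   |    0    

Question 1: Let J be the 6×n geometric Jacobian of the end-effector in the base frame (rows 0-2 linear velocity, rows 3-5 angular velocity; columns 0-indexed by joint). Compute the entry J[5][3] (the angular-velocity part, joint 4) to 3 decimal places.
axis z_3 = (-0.5000,-0.0000,-0.8660); lever o_n−o_3 = (-1.7500,-0.5000,-1.2990)
cross product → J_v[:, 3] = (-0.4330,0.8660,0.2500)
J_ω[:, 3] = z_3
entry J[5][3] = -0.8660

-0.866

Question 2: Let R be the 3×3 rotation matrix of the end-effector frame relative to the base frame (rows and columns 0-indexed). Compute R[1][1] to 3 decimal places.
End-effector y-axis (col 1 of R) = (-0.4330,0.8660,0.2500)
R[1][1] = 0.8660

0.866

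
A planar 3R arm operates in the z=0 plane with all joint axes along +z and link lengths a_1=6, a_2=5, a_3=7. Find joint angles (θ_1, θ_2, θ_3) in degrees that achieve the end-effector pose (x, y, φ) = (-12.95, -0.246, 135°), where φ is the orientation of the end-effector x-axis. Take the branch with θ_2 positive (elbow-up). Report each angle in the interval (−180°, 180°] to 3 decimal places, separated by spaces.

wrist centre = target − a_3·(cos φ, sin φ) = (-8.0003, -5.1957)
cos θ_2 = (90.9998−6²−5²)/(2·6·5) = 0.5000; θ_2 = 60.0002° (elbow-up)
β = atan2(-5.1957,-8.0003) = -146.9984°; ψ = atan2(4.3301,8.5000) = 26.9956°
θ_1 = β − ψ = -173.9940°
θ_3 = φ − θ_1 − θ_2 = -111.0062° (wrapped to (-180°,180°])

-173.994 60.000 -111.006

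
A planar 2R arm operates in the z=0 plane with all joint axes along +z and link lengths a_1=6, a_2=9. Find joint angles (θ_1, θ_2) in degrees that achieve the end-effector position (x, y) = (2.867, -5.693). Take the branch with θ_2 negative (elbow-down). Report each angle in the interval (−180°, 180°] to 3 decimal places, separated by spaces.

30.005 -135.002

cos θ_2 = (40.6299−6²−9²)/(2·6·9) = -0.7071; θ_2 = -135.0019° (elbow-down)
β = atan2(-5.6930,2.8670) = -63.2701°; ψ = atan2(-6.3638,-0.3642) = -93.2752°
θ_1 = β − ψ = 30.0051°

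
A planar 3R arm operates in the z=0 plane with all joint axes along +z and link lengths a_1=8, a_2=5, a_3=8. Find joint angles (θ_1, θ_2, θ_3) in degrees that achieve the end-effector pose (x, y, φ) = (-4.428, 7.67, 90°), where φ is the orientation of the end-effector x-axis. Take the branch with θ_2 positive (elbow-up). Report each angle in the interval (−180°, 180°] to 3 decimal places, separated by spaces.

150.000 150.003 149.997

wrist centre = target − a_3·(cos φ, sin φ) = (-4.4280, -0.3300)
cos θ_2 = (19.7161−8²−5²)/(2·8·5) = -0.8660; θ_2 = 150.0027° (elbow-up)
β = atan2(-0.3300,-4.4280) = -175.7379°; ψ = atan2(2.4998,3.6698) = 34.2623°
θ_1 = β − ψ = -210.0001°
θ_3 = φ − θ_1 − θ_2 = 149.9974° (wrapped to (-180°,180°])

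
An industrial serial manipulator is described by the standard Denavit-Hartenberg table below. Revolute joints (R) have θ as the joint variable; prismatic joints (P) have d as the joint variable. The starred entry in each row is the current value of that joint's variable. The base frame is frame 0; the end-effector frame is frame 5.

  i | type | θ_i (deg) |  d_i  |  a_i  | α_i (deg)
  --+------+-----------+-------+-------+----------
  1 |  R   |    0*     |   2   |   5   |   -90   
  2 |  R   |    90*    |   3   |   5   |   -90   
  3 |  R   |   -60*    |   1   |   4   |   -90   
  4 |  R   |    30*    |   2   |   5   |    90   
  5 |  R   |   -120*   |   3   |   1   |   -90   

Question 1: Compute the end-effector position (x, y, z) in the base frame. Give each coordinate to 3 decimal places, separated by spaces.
after link 1: o_1 = (5.0000, 0.0000, 2.0000)
after link 2: o_2 = (5.0000, 3.0000, -3.0000)
after link 3: o_3 = (4.0000, 6.4641, -5.0000)
after link 4: o_4 = (6.5000, 9.2141, -8.8971)
after link 5: o_5 = (3.6519, 10.5712, -8.6806)

3.652 10.571 -8.681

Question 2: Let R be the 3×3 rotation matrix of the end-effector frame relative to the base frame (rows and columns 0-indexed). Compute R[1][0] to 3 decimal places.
End-effector x-axis (col 0 of R) = (-0.2500,0.0580,0.9665)
R[1][0] = 0.0580

0.058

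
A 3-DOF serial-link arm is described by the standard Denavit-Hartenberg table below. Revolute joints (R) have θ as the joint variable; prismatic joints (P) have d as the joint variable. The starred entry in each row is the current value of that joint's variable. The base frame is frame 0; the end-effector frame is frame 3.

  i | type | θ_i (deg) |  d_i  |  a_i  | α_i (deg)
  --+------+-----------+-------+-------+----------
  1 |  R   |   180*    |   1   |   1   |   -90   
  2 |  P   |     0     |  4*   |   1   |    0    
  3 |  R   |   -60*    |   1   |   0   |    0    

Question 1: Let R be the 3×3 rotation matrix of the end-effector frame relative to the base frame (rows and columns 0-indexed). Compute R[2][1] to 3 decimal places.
-0.500

End-effector y-axis (col 1 of R) = (-0.8660,0.0000,-0.5000)
R[2][1] = -0.5000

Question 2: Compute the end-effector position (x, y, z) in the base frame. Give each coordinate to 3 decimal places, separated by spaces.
-2.000 -5.000 1.000

after link 1: o_1 = (-1.0000, 0.0000, 1.0000)
after link 2: o_2 = (-2.0000, -4.0000, 1.0000)
after link 3: o_3 = (-2.0000, -5.0000, 1.0000)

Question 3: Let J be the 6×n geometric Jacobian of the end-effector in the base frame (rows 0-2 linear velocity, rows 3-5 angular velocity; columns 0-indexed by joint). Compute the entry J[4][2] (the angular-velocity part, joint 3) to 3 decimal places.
axis z_2 = (-0.0000,-1.0000,0.0000); lever o_n−o_2 = (0.0000,-1.0000,0.0000)
cross product → J_v[:, 2] = (0.0000,0.0000,0.0000)
J_ω[:, 2] = z_2
entry J[4][2] = -1.0000

-1.000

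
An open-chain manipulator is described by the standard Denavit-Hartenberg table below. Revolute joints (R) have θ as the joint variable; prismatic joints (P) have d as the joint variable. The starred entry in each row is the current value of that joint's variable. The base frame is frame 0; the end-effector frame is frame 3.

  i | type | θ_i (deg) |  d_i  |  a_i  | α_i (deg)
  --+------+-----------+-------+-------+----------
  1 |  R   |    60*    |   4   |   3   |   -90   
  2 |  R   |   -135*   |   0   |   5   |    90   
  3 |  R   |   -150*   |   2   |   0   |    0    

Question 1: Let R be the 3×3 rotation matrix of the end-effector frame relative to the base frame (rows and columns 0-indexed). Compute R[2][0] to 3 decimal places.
End-effector x-axis (col 0 of R) = (0.7392,0.2803,-0.6124)
R[2][0] = -0.6124

-0.612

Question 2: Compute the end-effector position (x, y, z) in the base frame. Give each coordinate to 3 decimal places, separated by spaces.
after link 1: o_1 = (1.5000, 2.5981, 4.0000)
after link 2: o_2 = (-0.2678, -0.4638, 7.5355)
after link 3: o_3 = (-0.9749, -1.6885, 6.1213)

-0.975 -1.689 6.121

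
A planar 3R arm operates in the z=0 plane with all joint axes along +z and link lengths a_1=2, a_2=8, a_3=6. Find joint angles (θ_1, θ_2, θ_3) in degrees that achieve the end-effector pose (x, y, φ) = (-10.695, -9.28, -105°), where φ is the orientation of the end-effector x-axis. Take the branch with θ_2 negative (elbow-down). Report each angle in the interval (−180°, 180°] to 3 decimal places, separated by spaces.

wrist centre = target − a_3·(cos φ, sin φ) = (-9.1421, -3.4844)
cos θ_2 = (95.7191−2²−8²)/(2·2·8) = 0.8662; θ_2 = -29.9775° (elbow-down)
β = atan2(-3.4844,-9.1421) = -159.1360°; ψ = atan2(-3.9973,8.9298) = -24.1150°
θ_1 = β − ψ = -135.0210°
θ_3 = φ − θ_1 − θ_2 = 59.9985° (wrapped to (-180°,180°])

-135.021 -29.978 59.999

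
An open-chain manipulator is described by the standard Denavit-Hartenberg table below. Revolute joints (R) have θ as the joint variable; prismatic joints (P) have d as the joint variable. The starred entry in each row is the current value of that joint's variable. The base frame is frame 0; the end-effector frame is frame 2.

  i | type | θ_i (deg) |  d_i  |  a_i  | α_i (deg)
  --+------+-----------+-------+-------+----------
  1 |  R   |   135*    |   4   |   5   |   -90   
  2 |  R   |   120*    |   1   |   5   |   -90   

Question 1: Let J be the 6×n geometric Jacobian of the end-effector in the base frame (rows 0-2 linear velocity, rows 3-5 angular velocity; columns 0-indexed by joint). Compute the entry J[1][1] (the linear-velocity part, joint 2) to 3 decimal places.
-3.062

axis z_1 = (-0.7071,-0.7071,0.0000); lever o_n−o_1 = (1.0607,-2.4749,-4.3301)
cross product → J_v[:, 1] = (3.0619,-3.0619,2.5000)
J_ω[:, 1] = z_1
entry J[1][1] = -3.0619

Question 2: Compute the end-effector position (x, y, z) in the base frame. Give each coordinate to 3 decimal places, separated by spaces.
-2.475 1.061 -0.330

after link 1: o_1 = (-3.5355, 3.5355, 4.0000)
after link 2: o_2 = (-2.4749, 1.0607, -0.3301)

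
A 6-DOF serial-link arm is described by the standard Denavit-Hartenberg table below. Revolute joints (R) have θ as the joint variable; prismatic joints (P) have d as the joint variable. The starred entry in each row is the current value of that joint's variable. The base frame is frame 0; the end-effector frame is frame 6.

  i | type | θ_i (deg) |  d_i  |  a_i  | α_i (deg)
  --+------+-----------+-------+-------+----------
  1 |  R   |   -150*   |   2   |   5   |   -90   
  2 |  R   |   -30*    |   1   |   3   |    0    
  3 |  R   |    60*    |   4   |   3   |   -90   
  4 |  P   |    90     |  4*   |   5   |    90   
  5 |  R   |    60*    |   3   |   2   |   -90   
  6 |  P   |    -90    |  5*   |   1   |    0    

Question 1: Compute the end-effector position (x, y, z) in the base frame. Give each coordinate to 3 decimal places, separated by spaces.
-6.600 -7.656 -7.129

after link 1: o_1 = (-4.3301, -2.5000, 2.0000)
after link 2: o_2 = (-6.0801, -4.6651, 3.5000)
after link 3: o_3 = (-6.3301, -9.4282, 2.0000)
after link 4: o_4 = (-7.0981, -4.0981, -1.4641)
after link 5: o_5 = (-9.0981, -4.0981, -4.4641)
after link 6: o_6 = (-6.6005, -7.6561, -7.1292)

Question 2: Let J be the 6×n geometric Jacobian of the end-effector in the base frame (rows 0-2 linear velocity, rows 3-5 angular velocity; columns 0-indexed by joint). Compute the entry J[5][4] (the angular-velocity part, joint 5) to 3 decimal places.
axis z_4 = (-0.7500,-0.4330,-0.5000); lever o_n−o_4 = (0.4976,-3.5580,-5.6651)
cross product → J_v[:, 4] = (0.6740,-4.4976,2.8840)
J_ω[:, 4] = z_4
entry J[5][4] = -0.5000

-0.500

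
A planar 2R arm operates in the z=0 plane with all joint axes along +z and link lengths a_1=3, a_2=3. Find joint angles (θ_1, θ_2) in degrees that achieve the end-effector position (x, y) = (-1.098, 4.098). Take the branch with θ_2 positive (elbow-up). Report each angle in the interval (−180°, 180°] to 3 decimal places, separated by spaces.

cos θ_2 = (17.9992−3²−3²)/(2·3·3) = -0.0000; θ_2 = 90.0025° (elbow-up)
β = atan2(4.0980,-1.0980) = 104.9993°; ψ = atan2(3.0000,2.9999) = 45.0013°
θ_1 = β − ψ = 59.9980°

59.998 90.003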